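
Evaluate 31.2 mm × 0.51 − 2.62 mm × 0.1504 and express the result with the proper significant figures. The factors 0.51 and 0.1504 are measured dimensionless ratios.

31.2 × 0.51 = 15.912 → 16 mm (2 s.f., last digit at the 10^0 place).
2.62 × 0.1504 = 0.394048 → 0.394 mm (3 s.f., last digit at the 10^-3 place).
Difference: 15.517952 mm; keep the coarser place, 10^0.
Result: 16 mm.

16 mm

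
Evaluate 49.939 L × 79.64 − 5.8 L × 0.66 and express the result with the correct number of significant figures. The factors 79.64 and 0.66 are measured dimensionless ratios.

49.939 × 79.64 = 3977.14196 → 3977 L (4 s.f., last digit at the 10^0 place).
5.8 × 0.66 = 3.828 → 3.8 L (2 s.f., last digit at the 10^-1 place).
Difference: 3973.31396 L; keep the coarser place, 10^0.
Result: 3973 L.

3973 L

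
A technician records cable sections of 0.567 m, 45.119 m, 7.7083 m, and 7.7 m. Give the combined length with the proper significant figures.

0.567 m + 45.119 m + 7.7083 m + 7.7 m = 61.0943 m.
Addition/subtraction keeps the fewest decimal places: 0.567 → 3 decimal places, 45.119 → 3 decimal places, 7.7083 → 4 decimal places, 7.7 → 1 decimal place; limit is 1.
Rounded to 1 decimal place: 61.1 m.

61.1 m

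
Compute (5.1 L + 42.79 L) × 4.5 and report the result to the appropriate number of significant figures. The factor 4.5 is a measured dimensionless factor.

5.1 L + 42.79 L = 47.89 L; the sum is limited to 1 decimal place (3 s.f.).
Carrying full precision, 47.89 × 4.5 = 215.505 L; 4.5 has 2 s.f., so the result keeps min(3, 2) = 2 s.f.
Rounded to 2 significant figures: 2.2 × 10² L.

2.2 × 10² L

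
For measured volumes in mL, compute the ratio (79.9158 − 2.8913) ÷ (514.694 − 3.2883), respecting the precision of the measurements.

79.9158 − 2.8913 = 77.0245, limited to 4 d.p. → 6 s.f.; 514.694 − 3.2883 = 511.4057, limited to 3 d.p. → 6 s.f.
Carrying full precision, 77.0245 ÷ 511.4057 = 0.150613299774…; keep min(6, 6) = 6 s.f.
Rounded to 6 significant figures: 0.150613.

0.150613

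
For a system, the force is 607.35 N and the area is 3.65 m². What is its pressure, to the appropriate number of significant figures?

166 Pa

pressure = 607.35 N ÷ 3.65 m² = 166.397260274… Pa.
607.35 has 5 significant figures; 3.65 has 3.
Division/multiplication keeps the fewest: 3 significant figures.
Rounded: 166 Pa.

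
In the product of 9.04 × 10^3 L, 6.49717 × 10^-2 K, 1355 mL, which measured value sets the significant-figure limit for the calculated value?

9.04 × 10^3 L → 3 s.f.; 6.49717 × 10^-2 K → 6 s.f.; 1355 mL → 4 s.f.
The fewest is 3 significant figures, from 9.04 × 10^3 L.

9.04 × 10^3 L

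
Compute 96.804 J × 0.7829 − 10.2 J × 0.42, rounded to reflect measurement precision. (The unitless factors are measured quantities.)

71.5 J

96.804 × 0.7829 = 75.7878516 → 75.79 J (4 s.f., last digit at the 10^-2 place).
10.2 × 0.42 = 4.284 → 4.3 J (2 s.f., last digit at the 10^-1 place).
Difference: 71.5038516 J; keep the coarser place, 10^-1.
Result: 71.5 J.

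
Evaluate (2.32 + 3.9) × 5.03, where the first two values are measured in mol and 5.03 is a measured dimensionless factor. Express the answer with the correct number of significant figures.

2.32 mol + 3.9 mol = 6.22 mol; the sum is limited to 1 decimal place (2 s.f.).
Carrying full precision, 6.22 × 5.03 = 31.2866 mol; 5.03 has 3 s.f., so the result keeps min(2, 3) = 2 s.f.
Rounded to 2 significant figures: 31 mol.

31 mol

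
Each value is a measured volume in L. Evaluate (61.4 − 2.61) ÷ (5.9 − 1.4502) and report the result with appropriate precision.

13

61.4 − 2.61 = 58.79, limited to 1 d.p. → 3 s.f.; 5.9 − 1.4502 = 4.4498, limited to 1 d.p. → 2 s.f.
Carrying full precision, 58.79 ÷ 4.4498 = 13.2118297452…; keep min(3, 2) = 2 s.f.
Rounded to 2 significant figures: 13.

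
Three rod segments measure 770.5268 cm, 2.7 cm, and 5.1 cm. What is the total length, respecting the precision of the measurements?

778.3 cm

770.5268 cm + 2.7 cm + 5.1 cm = 778.3268 cm.
Addition/subtraction keeps the fewest decimal places: 770.5268 → 4 decimal places, 2.7 → 1 decimal place, 5.1 → 1 decimal place; limit is 1.
Rounded to 1 decimal place: 778.3 cm.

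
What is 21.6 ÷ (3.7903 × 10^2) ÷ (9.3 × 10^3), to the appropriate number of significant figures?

21.6 ÷ (3.7903 × 10^2) ÷ (9.3 × 10^3) = 0.00000612769607989…
Multiplication/division keeps the fewest significant figures: 21.6 → 3 s.f., 3.7903 × 10^2 → 5 s.f., 9.3 × 10^3 → 2 s.f.; limit is 2.
Rounded to 2 significant figures: 6.1 × 10^-6.

6.1 × 10^-6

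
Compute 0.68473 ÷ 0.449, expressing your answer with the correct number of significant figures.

0.68473 ÷ 0.449 = 1.52501113586…
Multiplication/division keeps the fewest significant figures: 0.68473 → 5 s.f., 0.449 → 3 s.f.; limit is 3.
Rounded to 3 significant figures: 1.53.

1.53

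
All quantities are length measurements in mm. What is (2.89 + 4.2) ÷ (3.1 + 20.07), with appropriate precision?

2.89 + 4.2 = 7.09, limited to 1 d.p. → 2 s.f.; 3.1 + 20.07 = 23.17, limited to 1 d.p. → 3 s.f.
Carrying full precision, 7.09 ÷ 23.17 = 0.305999136815…; keep min(2, 3) = 2 s.f.
Rounded to 2 significant figures: 0.31.

0.31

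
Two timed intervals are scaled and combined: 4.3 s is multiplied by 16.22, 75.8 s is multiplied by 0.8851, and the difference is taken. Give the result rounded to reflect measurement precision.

4.3 × 16.22 = 69.746 → 7.0 × 10^1 s (2 s.f., last digit at the 10^0 place).
75.8 × 0.8851 = 67.09058 → 67.1 s (3 s.f., last digit at the 10^-1 place).
Difference: 2.65542 s; keep the coarser place, 10^0.
Result: 3 s.

3 s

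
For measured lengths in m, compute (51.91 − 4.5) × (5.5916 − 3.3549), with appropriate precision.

106 m²

51.91 − 4.5 = 47.41, limited to 1 d.p. → 3 s.f.; 5.5916 − 3.3549 = 2.2367, limited to 4 d.p. → 5 s.f.
Carrying full precision, 47.41 × 2.2367 = 106.041947; keep min(3, 5) = 3 s.f.
Rounded to 3 significant figures: 106 m².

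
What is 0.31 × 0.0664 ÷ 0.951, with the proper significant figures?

0.31 × 0.0664 ÷ 0.951 = 0.0216445846477…
Multiplication/division keeps the fewest significant figures: 0.31 → 2 s.f., 0.0664 → 3 s.f., 0.951 → 3 s.f.; limit is 2.
Rounded to 2 significant figures: 0.022.

0.022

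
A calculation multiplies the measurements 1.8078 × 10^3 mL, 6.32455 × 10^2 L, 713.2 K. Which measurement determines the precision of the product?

713.2 K

1.8078 × 10^3 mL → 5 s.f.; 6.32455 × 10^2 L → 6 s.f.; 713.2 K → 4 s.f.
The fewest is 4 significant figures, from 713.2 K.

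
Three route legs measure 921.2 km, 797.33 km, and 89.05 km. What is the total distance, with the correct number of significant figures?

921.2 km + 797.33 km + 89.05 km = 1807.58 km.
Addition/subtraction keeps the fewest decimal places: 921.2 → 1 decimal place, 797.33 → 2 decimal places, 89.05 → 2 decimal places; limit is 1.
Rounded to 1 decimal place: 1807.6 km.

1807.6 km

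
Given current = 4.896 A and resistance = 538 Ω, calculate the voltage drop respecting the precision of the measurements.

voltage drop = 4.896 A × 538 Ω = 2634.048 V.
4.896 has 4 significant figures; 538 has 3.
Division/multiplication keeps the fewest: 3 significant figures.
Rounded: 2.63 × 10^3 V.

2.63 × 10^3 V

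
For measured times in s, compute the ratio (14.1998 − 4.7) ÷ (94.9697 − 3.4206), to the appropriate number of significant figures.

0.10

14.1998 − 4.7 = 9.4998, limited to 1 d.p. → 2 s.f.; 94.9697 − 3.4206 = 91.5491, limited to 4 d.p. → 6 s.f.
Carrying full precision, 9.4998 ÷ 91.5491 = 0.103767268056…; keep min(2, 6) = 2 s.f.
Rounded to 2 significant figures: 0.10.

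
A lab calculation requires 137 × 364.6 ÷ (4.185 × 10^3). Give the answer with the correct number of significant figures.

11.9

137 × 364.6 ÷ (4.185 × 10^3) = 11.9355316607…
Multiplication/division keeps the fewest significant figures: 137 → 3 s.f., 364.6 → 4 s.f., 4.185 × 10^3 → 4 s.f.; limit is 3.
Rounded to 3 significant figures: 11.9.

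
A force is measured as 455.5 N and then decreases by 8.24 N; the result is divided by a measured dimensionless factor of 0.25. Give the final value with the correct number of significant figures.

455.5 N − 8.24 N = 447.26 N; the difference is limited to 1 decimal place (4 s.f.).
Carrying full precision, 447.26 ÷ 0.25 = 1789.04 N; 0.25 has 2 s.f., so the result keeps min(4, 2) = 2 s.f.
Rounded to 2 significant figures: 1.8 × 10³ N.

1.8 × 10³ N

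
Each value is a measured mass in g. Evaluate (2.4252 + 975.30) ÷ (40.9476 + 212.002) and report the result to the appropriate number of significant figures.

3.8653

2.4252 + 975.30 = 977.7252, limited to 2 d.p. → 5 s.f.; 40.9476 + 212.002 = 252.9496, limited to 3 d.p. → 6 s.f.
Carrying full precision, 977.7252 ÷ 252.9496 = 3.86529648594…; keep min(5, 6) = 5 s.f.
Rounded to 5 significant figures: 3.8653.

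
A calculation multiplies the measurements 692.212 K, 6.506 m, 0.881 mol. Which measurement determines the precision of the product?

692.212 K → 6 s.f.; 6.506 m → 4 s.f.; 0.881 mol → 3 s.f.
The fewest is 3 significant figures, from 0.881 mol.

0.881 mol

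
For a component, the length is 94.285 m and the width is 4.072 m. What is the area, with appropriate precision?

383.9 m²

area = 94.285 m × 4.072 m = 383.92852 m².
94.285 has 5 significant figures; 4.072 has 4.
Division/multiplication keeps the fewest: 4 significant figures.
Rounded: 383.9 m².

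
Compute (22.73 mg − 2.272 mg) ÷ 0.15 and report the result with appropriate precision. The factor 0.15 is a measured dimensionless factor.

22.73 mg − 2.272 mg = 20.458 mg; the difference is limited to 2 decimal places (4 s.f.).
Carrying full precision, 20.458 ÷ 0.15 = 136.386666667… mg; 0.15 has 2 s.f., so the result keeps min(4, 2) = 2 s.f.
Rounded to 2 significant figures: 1.4 × 10² mg.

1.4 × 10² mg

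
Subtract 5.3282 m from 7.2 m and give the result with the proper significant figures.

1.9 m

7.2 m − 5.3282 m = 1.8718 m.
Addition/subtraction keeps the fewest decimal places: 7.2 → 1 decimal place, 5.3282 → 4 decimal places; limit is 1.
Rounded to 1 decimal place: 1.9 m.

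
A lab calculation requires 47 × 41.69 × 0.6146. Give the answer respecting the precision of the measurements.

47 × 41.69 × 0.6146 = 1204.265678
Multiplication/division keeps the fewest significant figures: 47 → 2 s.f., 41.69 → 4 s.f., 0.6146 → 4 s.f.; limit is 2.
Rounded to 2 significant figures: 1.2 × 10³.

1.2 × 10³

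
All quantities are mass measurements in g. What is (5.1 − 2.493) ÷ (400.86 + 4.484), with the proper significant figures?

6.4 × 10^-3

5.1 − 2.493 = 2.607, limited to 1 d.p. → 2 s.f.; 400.86 + 4.484 = 405.344, limited to 2 d.p. → 5 s.f.
Carrying full precision, 2.607 ÷ 405.344 = 0.0064315741691…; keep min(2, 5) = 2 s.f.
Rounded to 2 significant figures: 6.4 × 10^-3.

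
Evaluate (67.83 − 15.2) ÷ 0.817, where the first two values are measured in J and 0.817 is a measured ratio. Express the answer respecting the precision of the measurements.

67.83 J − 15.2 J = 52.63 J; the difference is limited to 1 decimal place (3 s.f.).
Carrying full precision, 52.63 ÷ 0.817 = 64.4186046512… J; 0.817 has 3 s.f., so the result keeps min(3, 3) = 3 s.f.
Rounded to 3 significant figures: 64.4 J.

64.4 J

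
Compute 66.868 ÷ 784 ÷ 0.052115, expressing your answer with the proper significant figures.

1.64

66.868 ÷ 784 ÷ 0.052115 = 1.63658862758…
Multiplication/division keeps the fewest significant figures: 66.868 → 5 s.f., 784 → 3 s.f., 0.052115 → 5 s.f.; limit is 3.
Rounded to 3 significant figures: 1.64.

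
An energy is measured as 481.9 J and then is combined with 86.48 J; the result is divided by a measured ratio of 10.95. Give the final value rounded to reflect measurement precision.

481.9 J + 86.48 J = 568.38 J; the sum is limited to 1 decimal place (4 s.f.).
Carrying full precision, 568.38 ÷ 10.95 = 51.9068493151… J; 10.95 has 4 s.f., so the result keeps min(4, 4) = 4 s.f.
Rounded to 4 significant figures: 51.91 J.

51.91 J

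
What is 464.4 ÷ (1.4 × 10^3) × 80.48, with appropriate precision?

27

464.4 ÷ (1.4 × 10^3) × 80.48 = 26.6963657143…
Multiplication/division keeps the fewest significant figures: 464.4 → 4 s.f., 1.4 × 10^3 → 2 s.f., 80.48 → 4 s.f.; limit is 2.
Rounded to 2 significant figures: 27.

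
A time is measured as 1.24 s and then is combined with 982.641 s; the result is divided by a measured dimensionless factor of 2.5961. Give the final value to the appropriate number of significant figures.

1.24 s + 982.641 s = 983.881 s; the sum is limited to 2 decimal places (5 s.f.).
Carrying full precision, 983.881 ÷ 2.5961 = 378.984245599… s; 2.5961 has 5 s.f., so the result keeps min(5, 5) = 5 s.f.
Rounded to 5 significant figures: 378.98 s.

378.98 s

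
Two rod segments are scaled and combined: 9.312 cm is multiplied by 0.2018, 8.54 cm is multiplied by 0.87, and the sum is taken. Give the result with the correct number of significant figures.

9.3 cm

9.312 × 0.2018 = 1.8791616 → 1.879 cm (4 s.f., last digit at the 10^-3 place).
8.54 × 0.87 = 7.4298 → 7.4 cm (2 s.f., last digit at the 10^-1 place).
Sum: 9.3089616 cm; keep the coarser place, 10^-1.
Result: 9.3 cm.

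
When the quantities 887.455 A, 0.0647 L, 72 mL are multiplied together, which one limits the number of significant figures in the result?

72 mL

887.455 A → 6 s.f.; 0.0647 L → 3 s.f.; 72 mL → 2 s.f.
The fewest is 2 significant figures, from 72 mL.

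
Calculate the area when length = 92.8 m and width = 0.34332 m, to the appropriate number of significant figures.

31.9 m²

area = 92.8 m × 0.34332 m = 31.860096 m².
92.8 has 3 significant figures; 0.34332 has 5.
Division/multiplication keeps the fewest: 3 significant figures.
Rounded: 31.9 m².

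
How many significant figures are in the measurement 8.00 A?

3

8.00: trailing zeros after a decimal point are significant.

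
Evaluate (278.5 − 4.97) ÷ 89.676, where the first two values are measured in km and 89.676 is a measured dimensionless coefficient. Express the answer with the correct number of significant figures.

278.5 km − 4.97 km = 273.53 km; the difference is limited to 1 decimal place (4 s.f.).
Carrying full precision, 273.53 ÷ 89.676 = 3.05020295285… km; 89.676 has 5 s.f., so the result keeps min(4, 5) = 4 s.f.
Rounded to 4 significant figures: 3.050 km.

3.050 km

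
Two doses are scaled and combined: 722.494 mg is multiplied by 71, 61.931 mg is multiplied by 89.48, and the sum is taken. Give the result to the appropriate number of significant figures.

5.7 × 10⁴ mg

722.494 × 71 = 51297.074 → 5.1 × 10⁴ mg (2 s.f., last digit at the 10^3 place).
61.931 × 89.48 = 5541.58588 → 5542 mg (4 s.f., last digit at the 10^0 place).
Sum: 56838.65988 mg; keep the coarser place, 10^3.
Result: 5.7 × 10⁴ mg.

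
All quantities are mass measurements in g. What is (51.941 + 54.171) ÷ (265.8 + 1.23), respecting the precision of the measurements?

0.3974

51.941 + 54.171 = 106.112, limited to 3 d.p. → 6 s.f.; 265.8 + 1.23 = 267.03, limited to 1 d.p. → 4 s.f.
Carrying full precision, 106.112 ÷ 267.03 = 0.397378571696…; keep min(6, 4) = 4 s.f.
Rounded to 4 significant figures: 0.3974.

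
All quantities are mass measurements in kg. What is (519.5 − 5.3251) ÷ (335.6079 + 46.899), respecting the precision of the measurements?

519.5 − 5.3251 = 514.1749, limited to 1 d.p. → 4 s.f.; 335.6079 + 46.899 = 382.5069, limited to 3 d.p. → 6 s.f.
Carrying full precision, 514.1749 ÷ 382.5069 = 1.34422385583…; keep min(4, 6) = 4 s.f.
Rounded to 4 significant figures: 1.344.

1.344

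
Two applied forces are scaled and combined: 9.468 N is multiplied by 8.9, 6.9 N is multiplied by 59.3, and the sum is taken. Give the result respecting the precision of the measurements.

4.9 × 10^2 N

9.468 × 8.9 = 84.2652 → 84 N (2 s.f., last digit at the 10^0 place).
6.9 × 59.3 = 409.17 → 4.1 × 10^2 N (2 s.f., last digit at the 10^1 place).
Sum: 493.4352 N; keep the coarser place, 10^1.
Result: 4.9 × 10^2 N.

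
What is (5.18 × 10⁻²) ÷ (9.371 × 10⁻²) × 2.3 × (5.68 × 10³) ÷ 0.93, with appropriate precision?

7.8 × 10³

(5.18 × 10⁻²) ÷ (9.371 × 10⁻²) × 2.3 × (5.68 × 10³) ÷ 0.93 = 7764.92106166…
Multiplication/division keeps the fewest significant figures: 5.18 × 10⁻² → 3 s.f., 9.371 × 10⁻² → 4 s.f., 2.3 → 2 s.f., 5.68 × 10³ → 3 s.f., 0.93 → 2 s.f.; limit is 2.
Rounded to 2 significant figures: 7.8 × 10³.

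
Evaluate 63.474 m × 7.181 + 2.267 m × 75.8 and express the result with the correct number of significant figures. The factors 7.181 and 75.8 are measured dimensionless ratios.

628 m

63.474 × 7.181 = 455.806794 → 455.8 m (4 s.f., last digit at the 10^-1 place).
2.267 × 75.8 = 171.8386 → 172 m (3 s.f., last digit at the 10^0 place).
Sum: 627.645394 m; keep the coarser place, 10^0.
Result: 628 m.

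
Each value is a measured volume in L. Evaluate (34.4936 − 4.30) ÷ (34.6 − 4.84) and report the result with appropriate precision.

1.01

34.4936 − 4.30 = 30.1936, limited to 2 d.p. → 4 s.f.; 34.6 − 4.84 = 29.76, limited to 1 d.p. → 3 s.f.
Carrying full precision, 30.1936 ÷ 29.76 = 1.01456989247…; keep min(4, 3) = 3 s.f.
Rounded to 3 significant figures: 1.01.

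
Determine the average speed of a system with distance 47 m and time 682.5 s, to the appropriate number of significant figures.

average speed = 47 m ÷ 682.5 s = 0.0688644688645… m/s.
47 has 2 significant figures; 682.5 has 4.
Division/multiplication keeps the fewest: 2 significant figures.
Rounded: 0.069 m/s.

0.069 m/s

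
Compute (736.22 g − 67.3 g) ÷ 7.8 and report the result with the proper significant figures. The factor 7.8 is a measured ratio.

736.22 g − 67.3 g = 668.92 g; the difference is limited to 1 decimal place (4 s.f.).
Carrying full precision, 668.92 ÷ 7.8 = 85.758974359… g; 7.8 has 2 s.f., so the result keeps min(4, 2) = 2 s.f.
Rounded to 2 significant figures: 86 g.

86 g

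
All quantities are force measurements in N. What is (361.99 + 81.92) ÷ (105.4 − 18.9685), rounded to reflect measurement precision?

361.99 + 81.92 = 443.91, limited to 2 d.p. → 5 s.f.; 105.4 − 18.9685 = 86.4315, limited to 1 d.p. → 3 s.f.
Carrying full precision, 443.91 ÷ 86.4315 = 5.13597473143…; keep min(5, 3) = 3 s.f.
Rounded to 3 significant figures: 5.14.

5.14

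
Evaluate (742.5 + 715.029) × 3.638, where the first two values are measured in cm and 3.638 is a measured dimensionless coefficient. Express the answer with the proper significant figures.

5302 cm

742.5 cm + 715.029 cm = 1457.529 cm; the sum is limited to 1 decimal place (5 s.f.).
Carrying full precision, 1457.529 × 3.638 = 5302.490502 cm; 3.638 has 4 s.f., so the result keeps min(5, 4) = 4 s.f.
Rounded to 4 significant figures: 5302 cm.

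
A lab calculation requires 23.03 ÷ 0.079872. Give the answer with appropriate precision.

23.03 ÷ 0.079872 = 288.336338141…
Multiplication/division keeps the fewest significant figures: 23.03 → 4 s.f., 0.079872 → 5 s.f.; limit is 4.
Rounded to 4 significant figures: 288.3.

288.3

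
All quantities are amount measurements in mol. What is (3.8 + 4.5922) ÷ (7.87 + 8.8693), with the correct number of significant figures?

3.8 + 4.5922 = 8.3922, limited to 1 d.p. → 2 s.f.; 7.87 + 8.8693 = 16.7393, limited to 2 d.p. → 4 s.f.
Carrying full precision, 8.3922 ÷ 16.7393 = 0.501347129211…; keep min(2, 4) = 2 s.f.
Rounded to 2 significant figures: 0.50.

0.50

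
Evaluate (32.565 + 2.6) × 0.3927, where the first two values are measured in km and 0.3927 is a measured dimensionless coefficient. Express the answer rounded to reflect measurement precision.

32.565 km + 2.6 km = 35.165 km; the sum is limited to 1 decimal place (3 s.f.).
Carrying full precision, 35.165 × 0.3927 = 13.8092955 km; 0.3927 has 4 s.f., so the result keeps min(3, 4) = 3 s.f.
Rounded to 3 significant figures: 13.8 km.

13.8 km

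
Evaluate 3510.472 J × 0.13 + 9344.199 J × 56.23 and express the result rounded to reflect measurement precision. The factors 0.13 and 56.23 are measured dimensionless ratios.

5.259 × 10⁵ J

3510.472 × 0.13 = 456.36136 → 4.6 × 10² J (2 s.f., last digit at the 10^1 place).
9344.199 × 56.23 = 525424.30977 → 5.254 × 10⁵ J (4 s.f., last digit at the 10^2 place).
Sum: 525880.67113 J; keep the coarser place, 10^2.
Result: 5.259 × 10⁵ J.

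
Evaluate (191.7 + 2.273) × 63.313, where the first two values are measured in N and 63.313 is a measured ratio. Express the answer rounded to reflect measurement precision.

191.7 N + 2.273 N = 193.973 N; the sum is limited to 1 decimal place (4 s.f.).
Carrying full precision, 193.973 × 63.313 = 12281.012549 N; 63.313 has 5 s.f., so the result keeps min(4, 5) = 4 s.f.
Rounded to 4 significant figures: 1.228 × 10⁴ N.

1.228 × 10⁴ N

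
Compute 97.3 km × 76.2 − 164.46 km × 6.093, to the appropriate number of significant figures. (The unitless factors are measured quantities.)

6.41 × 10^3 km

97.3 × 76.2 = 7414.26 → 7.41 × 10^3 km (3 s.f., last digit at the 10^1 place).
164.46 × 6.093 = 1002.05478 → 1002 km (4 s.f., last digit at the 10^0 place).
Difference: 6412.20522 km; keep the coarser place, 10^1.
Result: 6.41 × 10^3 km.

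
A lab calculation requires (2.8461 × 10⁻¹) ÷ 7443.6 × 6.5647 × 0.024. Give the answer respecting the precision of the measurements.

(2.8461 × 10⁻¹) ÷ 7443.6 × 6.5647 × 0.024 = 0.00000602411499919…
Multiplication/division keeps the fewest significant figures: 2.8461 × 10⁻¹ → 5 s.f., 7443.6 → 5 s.f., 6.5647 → 5 s.f., 0.024 → 2 s.f.; limit is 2.
Rounded to 2 significant figures: 6.0 × 10⁻⁶.

6.0 × 10⁻⁶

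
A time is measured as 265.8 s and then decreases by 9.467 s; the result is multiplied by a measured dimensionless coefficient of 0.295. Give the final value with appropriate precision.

75.6 s

265.8 s − 9.467 s = 256.333 s; the difference is limited to 1 decimal place (4 s.f.).
Carrying full precision, 256.333 × 0.295 = 75.618235 s; 0.295 has 3 s.f., so the result keeps min(4, 3) = 3 s.f.
Rounded to 3 significant figures: 75.6 s.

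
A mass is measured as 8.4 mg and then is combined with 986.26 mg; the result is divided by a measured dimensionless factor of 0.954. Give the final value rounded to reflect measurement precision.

8.4 mg + 986.26 mg = 994.66 mg; the sum is limited to 1 decimal place (4 s.f.).
Carrying full precision, 994.66 ÷ 0.954 = 1042.62054507… mg; 0.954 has 3 s.f., so the result keeps min(4, 3) = 3 s.f.
Rounded to 3 significant figures: 1.04 × 10³ mg.

1.04 × 10³ mg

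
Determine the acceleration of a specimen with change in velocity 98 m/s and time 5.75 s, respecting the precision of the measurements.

17 m/s²

acceleration = 98 m/s ÷ 5.75 s = 17.0434782609… m/s².
98 has 2 significant figures; 5.75 has 3.
Division/multiplication keeps the fewest: 2 significant figures.
Rounded: 17 m/s².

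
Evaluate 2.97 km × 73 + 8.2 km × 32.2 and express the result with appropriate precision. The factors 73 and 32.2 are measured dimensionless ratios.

4.8 × 10^2 km

2.97 × 73 = 216.81 → 2.2 × 10^2 km (2 s.f., last digit at the 10^1 place).
8.2 × 32.2 = 264.04 → 2.6 × 10^2 km (2 s.f., last digit at the 10^1 place).
Sum: 480.85 km; keep the coarser place, 10^1.
Result: 4.8 × 10^2 km.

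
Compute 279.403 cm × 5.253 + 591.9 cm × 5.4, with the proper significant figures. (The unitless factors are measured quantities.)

4.7 × 10³ cm

279.403 × 5.253 = 1467.703959 → 1468 cm (4 s.f., last digit at the 10^0 place).
591.9 × 5.4 = 3196.26 → 3.2 × 10³ cm (2 s.f., last digit at the 10^2 place).
Sum: 4663.963959 cm; keep the coarser place, 10^2.
Result: 4.7 × 10³ cm.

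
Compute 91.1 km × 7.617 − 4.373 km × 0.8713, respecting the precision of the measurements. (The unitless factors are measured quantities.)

690. km

91.1 × 7.617 = 693.9087 → 694 km (3 s.f., last digit at the 10^0 place).
4.373 × 0.8713 = 3.8101949 → 3.810 km (4 s.f., last digit at the 10^-3 place).
Difference: 690.0985051 km; keep the coarser place, 10^0.
Result: 690. km.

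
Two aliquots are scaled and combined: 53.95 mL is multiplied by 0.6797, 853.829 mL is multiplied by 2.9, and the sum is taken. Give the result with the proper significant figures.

53.95 × 0.6797 = 36.669815 → 36.67 mL (4 s.f., last digit at the 10^-2 place).
853.829 × 2.9 = 2476.1041 → 2.5 × 10³ mL (2 s.f., last digit at the 10^2 place).
Sum: 2512.773915 mL; keep the coarser place, 10^2.
Result: 2.5 × 10³ mL.

2.5 × 10³ mL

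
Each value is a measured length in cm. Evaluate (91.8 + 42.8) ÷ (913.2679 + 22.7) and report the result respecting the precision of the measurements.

91.8 + 42.8 = 134.6, limited to 1 d.p. → 4 s.f.; 913.2679 + 22.7 = 935.9679, limited to 1 d.p. → 4 s.f.
Carrying full precision, 134.6 ÷ 935.9679 = 0.143808350692…; keep min(4, 4) = 4 s.f.
Rounded to 4 significant figures: 0.1438.

0.1438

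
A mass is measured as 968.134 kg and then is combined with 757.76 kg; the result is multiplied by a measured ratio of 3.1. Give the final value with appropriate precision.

5.4 × 10³ kg

968.134 kg + 757.76 kg = 1725.894 kg; the sum is limited to 2 decimal places (6 s.f.).
Carrying full precision, 1725.894 × 3.1 = 5350.2714 kg; 3.1 has 2 s.f., so the result keeps min(6, 2) = 2 s.f.
Rounded to 2 significant figures: 5.4 × 10³ kg.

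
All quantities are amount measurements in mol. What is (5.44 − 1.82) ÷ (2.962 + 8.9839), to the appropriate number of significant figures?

5.44 − 1.82 = 3.62, limited to 2 d.p. → 3 s.f.; 2.962 + 8.9839 = 11.9459, limited to 3 d.p. → 5 s.f.
Carrying full precision, 3.62 ÷ 11.9459 = 0.303032839719…; keep min(3, 5) = 3 s.f.
Rounded to 3 significant figures: 0.303.

0.303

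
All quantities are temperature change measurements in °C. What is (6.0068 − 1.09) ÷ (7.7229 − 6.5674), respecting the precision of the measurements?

4.26

6.0068 − 1.09 = 4.9168, limited to 2 d.p. → 3 s.f.; 7.7229 − 6.5674 = 1.1555, limited to 4 d.p. → 5 s.f.
Carrying full precision, 4.9168 ÷ 1.1555 = 4.25512765037…; keep min(3, 5) = 3 s.f.
Rounded to 3 significant figures: 4.26.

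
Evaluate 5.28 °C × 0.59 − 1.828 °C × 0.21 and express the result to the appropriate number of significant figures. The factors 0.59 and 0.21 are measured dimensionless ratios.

2.7 °C

5.28 × 0.59 = 3.1152 → 3.1 °C (2 s.f., last digit at the 10^-1 place).
1.828 × 0.21 = 0.38388 → 0.38 °C (2 s.f., last digit at the 10^-2 place).
Difference: 2.73132 °C; keep the coarser place, 10^-1.
Result: 2.7 °C.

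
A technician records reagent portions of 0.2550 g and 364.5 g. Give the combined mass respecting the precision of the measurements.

0.2550 g + 364.5 g = 364.7550 g.
Addition/subtraction keeps the fewest decimal places: 0.2550 → 4 decimal places, 364.5 → 1 decimal place; limit is 1.
Rounded to 1 decimal place: 3.648 × 10^2 g.

3.648 × 10^2 g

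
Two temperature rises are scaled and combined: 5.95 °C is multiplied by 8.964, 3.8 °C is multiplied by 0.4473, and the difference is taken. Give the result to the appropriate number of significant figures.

51.6 °C

5.95 × 8.964 = 53.3358 → 53.3 °C (3 s.f., last digit at the 10^-1 place).
3.8 × 0.4473 = 1.69974 → 1.7 °C (2 s.f., last digit at the 10^-1 place).
Difference: 51.63606 °C; keep the coarser place, 10^-1.
Result: 51.6 °C.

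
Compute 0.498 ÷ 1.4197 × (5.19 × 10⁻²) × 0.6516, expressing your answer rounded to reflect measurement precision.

0.0119

0.498 ÷ 1.4197 × (5.19 × 10⁻²) × 0.6516 = 0.0118626357118…
Multiplication/division keeps the fewest significant figures: 0.498 → 3 s.f., 1.4197 → 5 s.f., 5.19 × 10⁻² → 3 s.f., 0.6516 → 4 s.f.; limit is 3.
Rounded to 3 significant figures: 0.0119.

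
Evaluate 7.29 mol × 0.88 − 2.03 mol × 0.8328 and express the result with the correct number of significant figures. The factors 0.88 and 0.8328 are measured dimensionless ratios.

4.7 mol

7.29 × 0.88 = 6.4152 → 6.4 mol (2 s.f., last digit at the 10^-1 place).
2.03 × 0.8328 = 1.690584 → 1.69 mol (3 s.f., last digit at the 10^-2 place).
Difference: 4.724616 mol; keep the coarser place, 10^-1.
Result: 4.7 mol.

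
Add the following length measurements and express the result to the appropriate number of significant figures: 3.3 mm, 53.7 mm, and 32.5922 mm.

89.6 mm

3.3 mm + 53.7 mm + 32.5922 mm = 89.5922 mm.
Addition/subtraction keeps the fewest decimal places: 3.3 → 1 decimal place, 53.7 → 1 decimal place, 32.5922 → 4 decimal places; limit is 1.
Rounded to 1 decimal place: 89.6 mm.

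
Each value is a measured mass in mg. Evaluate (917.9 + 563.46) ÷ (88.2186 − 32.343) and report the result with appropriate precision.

26.512

917.9 + 563.46 = 1481.36, limited to 1 d.p. → 5 s.f.; 88.2186 − 32.343 = 55.8756, limited to 3 d.p. → 5 s.f.
Carrying full precision, 1481.36 ÷ 55.8756 = 26.5117511042…; keep min(5, 5) = 5 s.f.
Rounded to 5 significant figures: 26.512.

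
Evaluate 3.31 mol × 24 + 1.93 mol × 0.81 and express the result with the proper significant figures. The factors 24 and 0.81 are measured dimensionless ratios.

3.31 × 24 = 79.44 → 79 mol (2 s.f., last digit at the 10^0 place).
1.93 × 0.81 = 1.5633 → 1.6 mol (2 s.f., last digit at the 10^-1 place).
Sum: 81.0033 mol; keep the coarser place, 10^0.
Result: 81 mol.

81 mol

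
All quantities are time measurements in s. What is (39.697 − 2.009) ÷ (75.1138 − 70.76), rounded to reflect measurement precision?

8.66

39.697 − 2.009 = 37.688, limited to 3 d.p. → 5 s.f.; 75.1138 − 70.76 = 4.3538, limited to 2 d.p. → 3 s.f.
Carrying full precision, 37.688 ÷ 4.3538 = 8.65634618035…; keep min(5, 3) = 3 s.f.
Rounded to 3 significant figures: 8.66.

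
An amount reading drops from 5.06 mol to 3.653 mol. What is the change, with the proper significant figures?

5.06 mol − 3.653 mol = 1.407 mol.
Addition/subtraction keeps the fewest decimal places: 5.06 → 2 decimal places, 3.653 → 3 decimal places; limit is 2.
Rounded to 2 decimal places: 1.41 mol.

1.41 mol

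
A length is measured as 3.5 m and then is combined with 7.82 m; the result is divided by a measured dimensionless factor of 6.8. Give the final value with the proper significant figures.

1.7 m

3.5 m + 7.82 m = 11.32 m; the sum is limited to 1 decimal place (3 s.f.).
Carrying full precision, 11.32 ÷ 6.8 = 1.66470588235… m; 6.8 has 2 s.f., so the result keeps min(3, 2) = 2 s.f.
Rounded to 2 significant figures: 1.7 m.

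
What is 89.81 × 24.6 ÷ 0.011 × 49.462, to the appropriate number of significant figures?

89.81 × 24.6 ÷ 0.011 × 49.462 = 9934334.78291…
Multiplication/division keeps the fewest significant figures: 89.81 → 4 s.f., 24.6 → 3 s.f., 0.011 → 2 s.f., 49.462 → 5 s.f.; limit is 2.
Rounded to 2 significant figures: 9.9 × 10^6.

9.9 × 10^6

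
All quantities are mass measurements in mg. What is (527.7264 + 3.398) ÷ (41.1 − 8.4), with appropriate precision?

527.7264 + 3.398 = 531.1244, limited to 3 d.p. → 6 s.f.; 41.1 − 8.4 = 32.7, limited to 1 d.p. → 3 s.f.
Carrying full precision, 531.1244 ÷ 32.7 = 16.2423363914…; keep min(6, 3) = 3 s.f.
Rounded to 3 significant figures: 16.2.

16.2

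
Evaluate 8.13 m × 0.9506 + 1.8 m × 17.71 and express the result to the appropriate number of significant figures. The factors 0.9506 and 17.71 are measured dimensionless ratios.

8.13 × 0.9506 = 7.728378 → 7.73 m (3 s.f., last digit at the 10^-2 place).
1.8 × 17.71 = 31.878 → 32 m (2 s.f., last digit at the 10^0 place).
Sum: 39.606378 m; keep the coarser place, 10^0.
Result: 4.0 × 10^1 m.

4.0 × 10^1 m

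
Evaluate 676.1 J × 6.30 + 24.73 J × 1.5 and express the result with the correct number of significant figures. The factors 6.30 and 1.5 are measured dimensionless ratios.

4.30 × 10^3 J

676.1 × 6.30 = 4259.43 → 4.26 × 10^3 J (3 s.f., last digit at the 10^1 place).
24.73 × 1.5 = 37.095 → 37 J (2 s.f., last digit at the 10^0 place).
Sum: 4296.525 J; keep the coarser place, 10^1.
Result: 4.30 × 10^3 J.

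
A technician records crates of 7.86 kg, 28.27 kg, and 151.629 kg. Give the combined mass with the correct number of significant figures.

7.86 kg + 28.27 kg + 151.629 kg = 187.759 kg.
Addition/subtraction keeps the fewest decimal places: 7.86 → 2 decimal places, 28.27 → 2 decimal places, 151.629 → 3 decimal places; limit is 2.
Rounded to 2 decimal places: 187.76 kg.

187.76 kg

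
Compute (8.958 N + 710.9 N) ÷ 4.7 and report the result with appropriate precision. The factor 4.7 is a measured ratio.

8.958 N + 710.9 N = 719.858 N; the sum is limited to 1 decimal place (4 s.f.).
Carrying full precision, 719.858 ÷ 4.7 = 153.161276596… N; 4.7 has 2 s.f., so the result keeps min(4, 2) = 2 s.f.
Rounded to 2 significant figures: 1.5 × 10² N.

1.5 × 10² N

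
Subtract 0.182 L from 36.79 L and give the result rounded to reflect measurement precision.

36.79 L − 0.182 L = 36.608 L.
Addition/subtraction keeps the fewest decimal places: 36.79 → 2 decimal places, 0.182 → 3 decimal places; limit is 2.
Rounded to 2 decimal places: 36.61 L.

36.61 L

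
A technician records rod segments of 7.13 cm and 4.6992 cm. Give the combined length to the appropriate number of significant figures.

7.13 cm + 4.6992 cm = 11.8292 cm.
Addition/subtraction keeps the fewest decimal places: 7.13 → 2 decimal places, 4.6992 → 4 decimal places; limit is 2.
Rounded to 2 decimal places: 11.83 cm.

11.83 cm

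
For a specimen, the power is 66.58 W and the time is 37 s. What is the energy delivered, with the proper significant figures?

energy delivered = 66.58 W × 37 s = 2463.46 J.
66.58 has 4 significant figures; 37 has 2.
Division/multiplication keeps the fewest: 2 significant figures.
Rounded: 2.5 × 10^3 J.

2.5 × 10^3 J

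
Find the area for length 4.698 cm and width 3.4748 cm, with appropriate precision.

16.32 cm²

area = 4.698 cm × 3.4748 cm = 16.3246104 cm².
4.698 has 4 significant figures; 3.4748 has 5.
Division/multiplication keeps the fewest: 4 significant figures.
Rounded: 16.32 cm².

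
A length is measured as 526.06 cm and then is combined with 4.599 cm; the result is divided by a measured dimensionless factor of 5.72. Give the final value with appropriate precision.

526.06 cm + 4.599 cm = 530.659 cm; the sum is limited to 2 decimal places (5 s.f.).
Carrying full precision, 530.659 ÷ 5.72 = 92.7725524476… cm; 5.72 has 3 s.f., so the result keeps min(5, 3) = 3 s.f.
Rounded to 3 significant figures: 92.8 cm.

92.8 cm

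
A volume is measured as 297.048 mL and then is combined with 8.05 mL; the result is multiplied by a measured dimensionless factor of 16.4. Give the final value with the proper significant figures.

297.048 mL + 8.05 mL = 305.098 mL; the sum is limited to 2 decimal places (5 s.f.).
Carrying full precision, 305.098 × 16.4 = 5003.6072 mL; 16.4 has 3 s.f., so the result keeps min(5, 3) = 3 s.f.
Rounded to 3 significant figures: 5.00 × 10^3 mL.

5.00 × 10^3 mL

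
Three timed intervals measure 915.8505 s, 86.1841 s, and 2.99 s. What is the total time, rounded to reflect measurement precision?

1005.02 s

915.8505 s + 86.1841 s + 2.99 s = 1005.0246 s.
Addition/subtraction keeps the fewest decimal places: 915.8505 → 4 decimal places, 86.1841 → 4 decimal places, 2.99 → 2 decimal places; limit is 2.
Rounded to 2 decimal places: 1005.02 s.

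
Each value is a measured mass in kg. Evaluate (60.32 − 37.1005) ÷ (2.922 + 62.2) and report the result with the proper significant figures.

60.32 − 37.1005 = 23.2195, limited to 2 d.p. → 4 s.f.; 2.922 + 62.2 = 65.122, limited to 1 d.p. → 3 s.f.
Carrying full precision, 23.2195 ÷ 65.122 = 0.356553852769…; keep min(4, 3) = 3 s.f.
Rounded to 3 significant figures: 3.57 × 10^-1.

3.57 × 10^-1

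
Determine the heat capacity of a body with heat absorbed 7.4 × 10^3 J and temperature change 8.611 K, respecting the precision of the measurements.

8.6 × 10^2 J/K

heat capacity = 7.4 × 10^3 J ÷ 8.611 K = 859.365927302… J/K.
7.4 × 10^3 has 2 significant figures; 8.611 has 4.
Division/multiplication keeps the fewest: 2 significant figures.
Rounded: 8.6 × 10^2 J/K.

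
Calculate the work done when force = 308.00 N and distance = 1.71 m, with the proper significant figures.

work done = 308.00 N × 1.71 m = 526.68 J.
308.00 has 5 significant figures; 1.71 has 3.
Division/multiplication keeps the fewest: 3 significant figures.
Rounded: 527 J.

527 J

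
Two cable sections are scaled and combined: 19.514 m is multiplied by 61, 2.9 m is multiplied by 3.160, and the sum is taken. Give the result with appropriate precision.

19.514 × 61 = 1190.354 → 1.2 × 10^3 m (2 s.f., last digit at the 10^2 place).
2.9 × 3.160 = 9.164 → 9.2 m (2 s.f., last digit at the 10^-1 place).
Sum: 1199.518 m; keep the coarser place, 10^2.
Result: 1.2 × 10^3 m.

1.2 × 10^3 m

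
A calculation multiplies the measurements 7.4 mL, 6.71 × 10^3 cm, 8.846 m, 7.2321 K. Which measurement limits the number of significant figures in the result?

7.4 mL → 2 s.f.; 6.71 × 10^3 cm → 3 s.f.; 8.846 m → 4 s.f.; 7.2321 K → 5 s.f.
The fewest is 2 significant figures, from 7.4 mL.

7.4 mL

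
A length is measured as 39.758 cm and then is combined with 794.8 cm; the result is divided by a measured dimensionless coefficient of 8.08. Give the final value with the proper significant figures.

39.758 cm + 794.8 cm = 834.558 cm; the sum is limited to 1 decimal place (4 s.f.).
Carrying full precision, 834.558 ÷ 8.08 = 103.286881188… cm; 8.08 has 3 s.f., so the result keeps min(4, 3) = 3 s.f.
Rounded to 3 significant figures: 103 cm.

103 cm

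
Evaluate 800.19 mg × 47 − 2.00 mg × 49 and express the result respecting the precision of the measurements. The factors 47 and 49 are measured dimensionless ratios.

800.19 × 47 = 37608.93 → 3.8 × 10^4 mg (2 s.f., last digit at the 10^3 place).
2.00 × 49 = 98 → 98 mg (2 s.f., last digit at the 10^0 place).
Difference: 37510.93 mg; keep the coarser place, 10^3.
Result: 3.8 × 10^4 mg.

3.8 × 10^4 mg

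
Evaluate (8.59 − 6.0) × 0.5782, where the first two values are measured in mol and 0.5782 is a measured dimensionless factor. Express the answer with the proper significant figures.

8.59 mol − 6.0 mol = 2.59 mol; the difference is limited to 1 decimal place (2 s.f.).
Carrying full precision, 2.59 × 0.5782 = 1.497538 mol; 0.5782 has 4 s.f., so the result keeps min(2, 4) = 2 s.f.
Rounded to 2 significant figures: 1.5 mol.

1.5 mol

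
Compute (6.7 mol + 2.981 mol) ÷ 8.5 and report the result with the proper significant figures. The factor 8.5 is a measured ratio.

1.1 mol

6.7 mol + 2.981 mol = 9.681 mol; the sum is limited to 1 decimal place (2 s.f.).
Carrying full precision, 9.681 ÷ 8.5 = 1.13894117647… mol; 8.5 has 2 s.f., so the result keeps min(2, 2) = 2 s.f.
Rounded to 2 significant figures: 1.1 mol.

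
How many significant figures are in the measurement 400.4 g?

4

400.4: zeros between nonzero digits are significant.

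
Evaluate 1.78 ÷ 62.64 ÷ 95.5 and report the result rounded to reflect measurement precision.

1.78 ÷ 62.64 ÷ 95.5 = 0.000297553375726…
Multiplication/division keeps the fewest significant figures: 1.78 → 3 s.f., 62.64 → 4 s.f., 95.5 → 3 s.f.; limit is 3.
Rounded to 3 significant figures: 2.98 × 10⁻⁴.

2.98 × 10⁻⁴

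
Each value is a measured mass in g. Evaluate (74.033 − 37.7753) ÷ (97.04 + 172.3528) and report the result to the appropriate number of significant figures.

74.033 − 37.7753 = 36.2577, limited to 3 d.p. → 5 s.f.; 97.04 + 172.3528 = 269.3928, limited to 2 d.p. → 5 s.f.
Carrying full precision, 36.2577 ÷ 269.3928 = 0.134590456761…; keep min(5, 5) = 5 s.f.
Rounded to 5 significant figures: 1.3459 × 10⁻¹.

1.3459 × 10⁻¹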